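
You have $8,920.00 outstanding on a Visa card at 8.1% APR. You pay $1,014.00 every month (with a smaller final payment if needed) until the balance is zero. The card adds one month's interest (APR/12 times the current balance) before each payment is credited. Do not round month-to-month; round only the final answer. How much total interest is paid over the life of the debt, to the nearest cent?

Monthly rate r = 8.1%/12 = 0.675% = 0.00675.
Payoff takes n = ⌈−ln(1 − rB₀/P)/ln(1+r)⌉ = ⌈9.099⌉ = 10 payments; the last is $101.11.
Total paid = 9·$1,014.00 + $101.11 = $9,227.11.
Total interest = total paid − principal = $9,227.11 − $8,920.00 = $307.11.

$307.11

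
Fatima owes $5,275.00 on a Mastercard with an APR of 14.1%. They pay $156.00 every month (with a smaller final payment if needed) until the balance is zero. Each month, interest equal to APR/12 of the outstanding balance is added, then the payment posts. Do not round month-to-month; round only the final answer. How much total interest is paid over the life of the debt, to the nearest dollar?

Monthly rate r = 14.1%/12 = 1.175% = 0.01175.
Payoff takes n = ⌈−ln(1 − rB₀/P)/ln(1+r)⌉ = ⌈43.347⌉ = 44 payments; the last is $54.39.
Total paid = 43·$156.00 + $54.39 = $6,762.39.
Total interest = total paid − principal = $6,762.39 − $5,275.00 = $1,487.39.

$1,487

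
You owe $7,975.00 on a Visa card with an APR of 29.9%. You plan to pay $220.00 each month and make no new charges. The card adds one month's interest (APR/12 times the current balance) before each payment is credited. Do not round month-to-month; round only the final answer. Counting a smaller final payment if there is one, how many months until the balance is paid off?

95 payments

Monthly rate r = 29.9%/12 = 2.49167% = 0.0249167.
Recurrence: B ← B·(1+r) − $220.00.
Month 1: interest $198.71; balance after payment $7,953.71.
Month 2: interest $198.18; balance after payment $7,931.89.
Closed form: n = −ln(1 − rB₀/P)/ln(1+r) = −ln(0.096771)/ln(1.02492) ≈ 94.892, so the balance reaches zero during payment 95.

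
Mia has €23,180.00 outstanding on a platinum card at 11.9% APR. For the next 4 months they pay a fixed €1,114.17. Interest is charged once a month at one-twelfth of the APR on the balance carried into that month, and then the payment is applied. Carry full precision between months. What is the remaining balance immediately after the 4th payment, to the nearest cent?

€19,589.83

Monthly rate r = 11.9%/12 = 0.991667% = 0.00991667.
Each month: B ← B·(1+r) − €1,114.17.
Month 1: interest €229.87; balance after payment €22,295.70.
Month 2: interest €221.10; balance after payment €21,402.63.
Month 3: interest €212.24; balance after payment €20,500.70.
Month 4: interest €203.30; balance after payment €19,589.83.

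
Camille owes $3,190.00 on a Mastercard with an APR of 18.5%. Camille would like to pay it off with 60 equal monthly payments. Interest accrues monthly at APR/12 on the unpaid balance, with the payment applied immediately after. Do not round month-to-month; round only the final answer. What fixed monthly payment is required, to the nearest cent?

$81.88

Monthly rate r = 18.5%/12 = 1.54167% = 0.0154167.
Level-payment amortization: P = B₀·r / (1 − (1+r)^(−n)) = 3190.00·0.0154167 / (1 − 1.01542^(−60)).
Denominator 1 − (1+r)^(−60) = 0.600660057.
P = 49.1792 / 0.600660057 ≈ 81.88.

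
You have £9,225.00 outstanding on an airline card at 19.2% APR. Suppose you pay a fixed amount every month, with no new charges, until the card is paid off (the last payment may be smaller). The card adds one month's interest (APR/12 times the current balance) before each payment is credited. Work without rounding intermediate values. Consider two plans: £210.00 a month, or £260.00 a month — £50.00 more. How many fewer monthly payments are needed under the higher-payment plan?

24 fewer payments

Monthly rate r = 19.2%/12 = 1.6% = 0.016.
At £210.00/mo: n = ⌈−ln(1 − rB₀/P)/ln(1+r)⌉ = 77 payments (last £95.24); total interest = total paid − £9,225.00 = £6,830.24.
At £260.00/mo: 53 payments (last £216.56); total interest £4,511.56.
Payments saved = 77 − 53 = 24.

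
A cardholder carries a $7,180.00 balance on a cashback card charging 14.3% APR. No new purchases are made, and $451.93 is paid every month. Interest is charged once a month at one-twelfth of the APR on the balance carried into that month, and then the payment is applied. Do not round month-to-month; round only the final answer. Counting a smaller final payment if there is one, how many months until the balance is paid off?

Monthly rate r = 14.3%/12 = 1.19167% = 0.0119167.
Recurrence: B ← B·(1+r) − $451.93.
Month 1: interest $85.56; balance after payment $6,813.63.
Month 2: interest $81.20; balance after payment $6,442.90.
Closed form: n = −ln(1 − rB₀/P)/ln(1+r) = −ln(0.81067)/ln(1.01192) ≈ 17.718, so the balance reaches zero during payment 18.

18 months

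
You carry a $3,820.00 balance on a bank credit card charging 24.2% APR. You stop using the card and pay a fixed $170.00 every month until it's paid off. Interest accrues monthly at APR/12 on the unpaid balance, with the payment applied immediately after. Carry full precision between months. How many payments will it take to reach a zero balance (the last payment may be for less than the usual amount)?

31 payments

Monthly rate r = 24.2%/12 = 2.01667% = 0.0201667.
Recurrence: B ← B·(1+r) − $170.00.
Month 1: interest $77.04; balance after payment $3,727.04.
Month 2: interest $75.16; balance after payment $3,632.20.
Closed form: n = −ln(1 − rB₀/P)/ln(1+r) = −ln(0.54684)/ln(1.02017) ≈ 30.231, so the balance reaches zero during payment 31.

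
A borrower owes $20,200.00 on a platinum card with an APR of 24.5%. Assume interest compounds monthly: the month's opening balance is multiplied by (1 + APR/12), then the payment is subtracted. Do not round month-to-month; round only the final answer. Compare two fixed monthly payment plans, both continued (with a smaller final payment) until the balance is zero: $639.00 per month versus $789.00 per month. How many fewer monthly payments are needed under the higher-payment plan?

Monthly rate r = 24.5%/12 = 2.04167% = 0.0204167.
At $639.00/mo: n = ⌈−ln(1 − rB₀/P)/ln(1+r)⌉ = 52 payments (last $191.96); total interest = total paid − $20,200.00 = $12,580.96.
At $789.00/mo: 37 payments (last $471.53); total interest $8,675.53.
Payments saved = 52 − 37 = 15.

15 fewer payments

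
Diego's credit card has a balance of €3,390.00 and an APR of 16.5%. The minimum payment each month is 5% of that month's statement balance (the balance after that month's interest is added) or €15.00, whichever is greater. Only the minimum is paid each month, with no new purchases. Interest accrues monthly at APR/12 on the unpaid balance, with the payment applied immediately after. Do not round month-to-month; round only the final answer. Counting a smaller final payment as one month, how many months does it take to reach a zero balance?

Monthly rate r = 16.5%/12 = 1.375% = 0.01375.
While 5% of the post-interest balance exceeds €15.00, each month B ← (B·(1+r))·(1 − 0.05), i.e. B shrinks by the factor (1+r)·0.95 = 0.96306.
This holds for months 1–65. Entering month 66 the balance is €293.59; 5% of the post-interest balance is now below €15.00, so the flat €15.00 minimum applies from here.
From month 66 a fixed €15.00 at rate r clears €293.59 in 23 more payments. Total: 65 + 23 = 88 months.

88 months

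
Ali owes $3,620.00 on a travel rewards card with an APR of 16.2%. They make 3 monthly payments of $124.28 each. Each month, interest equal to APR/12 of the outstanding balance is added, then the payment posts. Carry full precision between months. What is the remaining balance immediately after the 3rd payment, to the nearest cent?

Monthly rate r = 16.2%/12 = 1.35% = 0.0135.
Each month: B ← B·(1+r) − $124.28.
Month 1: interest $48.87; balance after payment $3,544.59.
Month 2: interest $47.85; balance after payment $3,468.16.
Month 3: interest $46.82; balance after payment $3,390.70.

$3,390.70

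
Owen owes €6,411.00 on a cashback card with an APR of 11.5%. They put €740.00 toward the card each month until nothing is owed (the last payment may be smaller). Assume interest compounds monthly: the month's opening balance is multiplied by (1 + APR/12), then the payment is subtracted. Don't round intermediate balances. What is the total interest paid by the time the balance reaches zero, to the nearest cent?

Monthly rate r = 11.5%/12 = 0.958333% = 0.00958333.
Payoff takes n = ⌈−ln(1 − rB₀/P)/ln(1+r)⌉ = ⌈9.088⌉ = 10 payments; the last is €65.15.
Total paid = 9·€740.00 + €65.15 = €6,725.15.
Total interest = total paid − principal = €6,725.15 − €6,411.00 = €314.15.

€314.15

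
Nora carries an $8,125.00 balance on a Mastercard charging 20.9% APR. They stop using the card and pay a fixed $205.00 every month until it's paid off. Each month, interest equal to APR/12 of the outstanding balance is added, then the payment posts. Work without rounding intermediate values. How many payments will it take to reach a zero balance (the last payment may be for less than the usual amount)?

68 payments

Monthly rate r = 20.9%/12 = 1.74167% = 0.0174167.
Recurrence: B ← B·(1+r) − $205.00.
Month 1: interest $141.51; balance after payment $8,061.51.
Month 2: interest $140.40; balance after payment $7,996.92.
Closed form: n = −ln(1 − rB₀/P)/ln(1+r) = −ln(0.30971)/ln(1.01742) ≈ 67.884, so the balance reaches zero during payment 68.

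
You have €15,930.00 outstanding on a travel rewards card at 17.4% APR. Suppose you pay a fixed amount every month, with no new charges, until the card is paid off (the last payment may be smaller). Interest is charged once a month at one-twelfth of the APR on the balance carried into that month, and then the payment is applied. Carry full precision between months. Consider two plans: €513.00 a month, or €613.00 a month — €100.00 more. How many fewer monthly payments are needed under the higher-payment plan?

9 fewer payments

Monthly rate r = 17.4%/12 = 1.45% = 0.0145.
At €513.00/mo: n = ⌈−ln(1 − rB₀/P)/ln(1+r)⌉ = 42 payments (last €289.00); total interest = total paid − €15,930.00 = €5,392.00.
At €613.00/mo: 33 payments (last €521.63); total interest €4,207.63.
Payments saved = 42 − 33 = 9.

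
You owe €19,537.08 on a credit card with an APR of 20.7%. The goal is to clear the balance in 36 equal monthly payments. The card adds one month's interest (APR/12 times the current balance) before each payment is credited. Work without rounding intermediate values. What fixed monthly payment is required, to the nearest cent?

Monthly rate r = 20.7%/12 = 1.725% = 0.01725.
Level-payment amortization: P = B₀·r / (1 − (1+r)^(−n)) = 19537.08·0.01725 / (1 − 1.01725^(−36)).
Denominator 1 − (1+r)^(−36) = 0.459739952.
P = 337.015 / 0.459739952 ≈ 733.05.

€733.05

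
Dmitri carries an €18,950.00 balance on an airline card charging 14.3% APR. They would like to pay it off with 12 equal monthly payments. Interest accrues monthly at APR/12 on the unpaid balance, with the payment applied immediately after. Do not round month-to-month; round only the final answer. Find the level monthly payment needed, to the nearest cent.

€1,704.14

Monthly rate r = 14.3%/12 = 1.19167% = 0.0119167.
Level-payment amortization: P = B₀·r / (1 − (1+r)^(−n)) = 18950.00·0.0119167 / (1 − 1.01192^(−12)).
Denominator 1 − (1+r)^(−12) = 0.132512926.
P = 225.821 / 0.132512926 ≈ 1704.14.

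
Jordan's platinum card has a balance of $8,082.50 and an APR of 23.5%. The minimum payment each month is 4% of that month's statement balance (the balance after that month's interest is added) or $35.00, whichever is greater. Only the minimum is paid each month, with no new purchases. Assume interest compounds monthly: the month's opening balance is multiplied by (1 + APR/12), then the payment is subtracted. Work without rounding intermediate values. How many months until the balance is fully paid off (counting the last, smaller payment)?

Monthly rate r = 23.5%/12 = 1.95833% = 0.0195833.
While 4% of the post-interest balance exceeds $35.00, each month B ← (B·(1+r))·(1 − 0.04), i.e. B shrinks by the factor (1+r)·0.96 = 0.9788.
This holds for months 1–105. Entering month 106 the balance is $851.95; 4% of the post-interest balance is now below $35.00, so the flat $35.00 minimum applies from here.
From month 106 a fixed $35.00 at rate r clears $851.95 in 34 more payments. Total: 105 + 34 = 139 months.

139 months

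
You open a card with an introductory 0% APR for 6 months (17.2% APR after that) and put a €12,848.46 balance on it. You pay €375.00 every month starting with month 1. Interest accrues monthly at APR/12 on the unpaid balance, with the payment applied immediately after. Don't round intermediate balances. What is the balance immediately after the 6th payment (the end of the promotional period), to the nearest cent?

€10,598.46

Promo months 1–6 at r₀ = 0%/12 = 0; months 7+ at r₁ = 17.2%/12 = 0.0143333.
After month 6 (no interest yet): B = €12,848.46 − 6·€375.00 = €10,598.46.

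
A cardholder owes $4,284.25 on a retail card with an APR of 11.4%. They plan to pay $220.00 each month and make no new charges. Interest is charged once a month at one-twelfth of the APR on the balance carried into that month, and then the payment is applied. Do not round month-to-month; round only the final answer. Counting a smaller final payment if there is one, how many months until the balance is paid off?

Monthly rate r = 11.4%/12 = 0.95% = 0.0095.
Recurrence: B ← B·(1+r) − $220.00.
Month 1: interest $40.70; balance after payment $4,104.95.
Month 2: interest $39.00; balance after payment $3,923.95.
Closed form: n = −ln(1 − rB₀/P)/ln(1+r) = −ln(0.815)/ln(1.0095) ≈ 21.636, so the balance reaches zero during payment 22.

22 payments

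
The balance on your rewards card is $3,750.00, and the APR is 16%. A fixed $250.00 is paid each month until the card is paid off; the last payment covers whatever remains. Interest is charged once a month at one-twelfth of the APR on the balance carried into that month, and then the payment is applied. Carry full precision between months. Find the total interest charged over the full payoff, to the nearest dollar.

Monthly rate r = 16%/12 = 1.33333% = 0.0133333.
Payoff takes n = ⌈−ln(1 − rB₀/P)/ln(1+r)⌉ = ⌈16.847⌉ = 17 payments; the last is $211.99.
Total paid = 16·$250.00 + $211.99 = $4,211.99.
Total interest = total paid − principal = $4,211.99 − $3,750.00 = $461.99.

$462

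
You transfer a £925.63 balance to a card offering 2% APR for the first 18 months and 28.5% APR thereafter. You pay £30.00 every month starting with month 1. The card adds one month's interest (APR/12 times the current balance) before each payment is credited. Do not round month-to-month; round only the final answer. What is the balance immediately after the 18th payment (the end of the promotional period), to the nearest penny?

Promo months 1–18 at r₀ = 2%/12 = 0.00166667; months 19+ at r₁ = 28.5%/12 = 0.02375.
After month 18: iterate B ← B·(1+r₀) − £30.00 for 18 months → £406.08.

£406.08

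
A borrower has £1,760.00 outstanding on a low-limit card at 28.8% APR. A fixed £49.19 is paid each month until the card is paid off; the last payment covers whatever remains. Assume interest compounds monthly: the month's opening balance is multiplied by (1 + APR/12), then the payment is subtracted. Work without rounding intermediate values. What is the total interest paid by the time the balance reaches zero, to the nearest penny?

£2,299.02

Monthly rate r = 28.8%/12 = 2.4% = 0.024.
Payoff takes n = ⌈−ln(1 − rB₀/P)/ln(1+r)⌉ = ⌈82.514⌉ = 83 payments; the last is £25.44.
Total paid = 82·£49.19 + £25.44 = £4,059.02.
Total interest = total paid − principal = £4,059.02 − £1,760.00 = £2,299.02.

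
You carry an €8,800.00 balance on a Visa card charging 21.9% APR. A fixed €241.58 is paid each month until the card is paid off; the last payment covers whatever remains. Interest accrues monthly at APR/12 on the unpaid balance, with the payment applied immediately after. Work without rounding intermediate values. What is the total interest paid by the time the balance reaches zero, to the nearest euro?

€5,800

Monthly rate r = 21.9%/12 = 1.825% = 0.01825.
Payoff takes n = ⌈−ln(1 − rB₀/P)/ln(1+r)⌉ = ⌈60.435⌉ = 61 payments; the last is €105.67.
Total paid = 60·€241.58 + €105.67 = €14,600.47.
Total interest = total paid − principal = €14,600.47 − €8,800.00 = €5,800.47.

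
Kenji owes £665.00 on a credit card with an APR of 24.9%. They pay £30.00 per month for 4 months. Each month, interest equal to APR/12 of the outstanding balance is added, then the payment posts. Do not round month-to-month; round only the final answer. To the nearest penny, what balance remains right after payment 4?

£598.15

Monthly rate r = 24.9%/12 = 2.075% = 0.02075.
Each month: B ← B·(1+r) − £30.00.
Month 1: interest £13.80; balance after payment £648.80.
Month 2: interest £13.46; balance after payment £632.26.
Month 3: interest £13.12; balance after payment £615.38.
Month 4: interest £12.77; balance after payment £598.15.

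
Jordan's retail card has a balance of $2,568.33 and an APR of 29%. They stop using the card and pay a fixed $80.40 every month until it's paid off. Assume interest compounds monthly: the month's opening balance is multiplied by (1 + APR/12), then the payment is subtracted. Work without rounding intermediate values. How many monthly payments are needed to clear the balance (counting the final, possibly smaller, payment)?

Monthly rate r = 29%/12 = 2.41667% = 0.0241667.
Recurrence: B ← B·(1+r) − $80.40.
Month 1: interest $62.07; balance after payment $2,550.00.
Month 2: interest $61.62; balance after payment $2,531.22.
Closed form: n = −ln(1 − rB₀/P)/ln(1+r) = −ln(0.22801)/ln(1.02417) ≈ 61.910, so the balance reaches zero during payment 62.

62 payments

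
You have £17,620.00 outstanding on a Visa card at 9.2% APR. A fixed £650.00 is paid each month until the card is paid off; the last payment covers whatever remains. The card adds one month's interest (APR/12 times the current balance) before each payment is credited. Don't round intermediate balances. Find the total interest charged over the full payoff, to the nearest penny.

Monthly rate r = 9.2%/12 = 0.766667% = 0.00766667.
Payoff takes n = ⌈−ln(1 − rB₀/P)/ln(1+r)⌉ = ⌈30.504⌉ = 31 payments; the last is £328.36.
Total paid = 30·£650.00 + £328.36 = £19,828.36.
Total interest = total paid − principal = £19,828.36 − £17,620.00 = £2,208.36.

£2,208.36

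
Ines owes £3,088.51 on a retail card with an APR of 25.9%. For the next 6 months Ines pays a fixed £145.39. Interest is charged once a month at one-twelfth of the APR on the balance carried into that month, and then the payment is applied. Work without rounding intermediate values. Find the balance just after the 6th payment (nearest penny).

Monthly rate r = 25.9%/12 = 2.15833% = 0.0215833.
Each month: B ← B·(1+r) − £145.39.
Month 1: interest £66.66; balance after payment £3,009.78.
Month 2: interest £64.96; balance after payment £2,929.35.
Month 3: interest £63.23; balance after payment £2,847.19.
Month 4: interest £61.45; balance after payment £2,763.25.
Month 5: interest £59.64; balance after payment £2,677.50.
Month 6: interest £57.79; balance after payment £2,589.90.

£2,589.90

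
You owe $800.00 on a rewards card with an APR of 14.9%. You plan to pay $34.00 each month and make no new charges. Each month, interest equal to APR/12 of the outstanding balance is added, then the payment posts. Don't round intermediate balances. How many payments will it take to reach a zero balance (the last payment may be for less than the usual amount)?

29 months

Monthly rate r = 14.9%/12 = 1.24167% = 0.0124167.
Recurrence: B ← B·(1+r) − $34.00.
Month 1: interest $9.93; balance after payment $775.93.
Month 2: interest $9.63; balance after payment $751.57.
Closed form: n = −ln(1 − rB₀/P)/ln(1+r) = −ln(0.70784)/ln(1.01242) ≈ 28.001, so the balance reaches zero during payment 29.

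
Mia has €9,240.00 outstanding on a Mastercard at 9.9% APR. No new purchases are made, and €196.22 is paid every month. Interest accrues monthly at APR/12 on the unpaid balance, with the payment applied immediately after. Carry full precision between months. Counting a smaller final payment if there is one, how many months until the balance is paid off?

60 months

Monthly rate r = 9.9%/12 = 0.825% = 0.00825.
Recurrence: B ← B·(1+r) − €196.22.
Month 1: interest €76.23; balance after payment €9,120.01.
Month 2: interest €75.24; balance after payment €8,999.03.
Closed form: n = −ln(1 − rB₀/P)/ln(1+r) = −ln(0.61151)/ln(1.00825) ≈ 59.861, so the balance reaches zero during payment 60.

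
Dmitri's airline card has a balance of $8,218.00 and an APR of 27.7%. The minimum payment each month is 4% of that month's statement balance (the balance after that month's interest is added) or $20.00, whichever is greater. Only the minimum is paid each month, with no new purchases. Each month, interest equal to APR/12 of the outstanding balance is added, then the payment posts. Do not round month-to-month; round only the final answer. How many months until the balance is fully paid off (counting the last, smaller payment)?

194 months

Monthly rate r = 27.7%/12 = 2.30833% = 0.0230833.
While 4% of the post-interest balance exceeds $20.00, each month B ← (B·(1+r))·(1 − 0.04), i.e. B shrinks by the factor (1+r)·0.96 = 0.98216.
This holds for months 1–157. Entering month 158 the balance is $486.83; 4% of the post-interest balance is now below $20.00, so the flat $20.00 minimum applies from here.
From month 158 a fixed $20.00 at rate r clears $486.83 in 37 more payments. Total: 157 + 37 = 194 months.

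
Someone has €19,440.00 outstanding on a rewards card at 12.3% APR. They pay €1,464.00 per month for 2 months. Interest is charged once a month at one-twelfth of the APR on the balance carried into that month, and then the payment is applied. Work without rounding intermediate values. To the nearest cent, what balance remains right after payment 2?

Monthly rate r = 12.3%/12 = 1.025% = 0.01025.
Each month: B ← B·(1+r) − €1,464.00.
Month 1: interest €199.26; balance after payment €18,175.26.
Month 2: interest €186.30; balance after payment €16,897.56.

€16,897.56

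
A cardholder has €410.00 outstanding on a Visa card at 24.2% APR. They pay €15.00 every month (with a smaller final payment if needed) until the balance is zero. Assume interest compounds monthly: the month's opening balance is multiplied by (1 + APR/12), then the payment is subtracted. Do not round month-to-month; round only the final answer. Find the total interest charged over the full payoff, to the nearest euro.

Monthly rate r = 24.2%/12 = 2.01667% = 0.0201667.
Payoff takes n = ⌈−ln(1 − rB₀/P)/ln(1+r)⌉ = ⌈40.130⌉ = 41 payments; the last is €1.96.
Total paid = 40·€15.00 + €1.96 = €601.96.
Total interest = total paid − principal = €601.96 − €410.00 = €191.96.

€192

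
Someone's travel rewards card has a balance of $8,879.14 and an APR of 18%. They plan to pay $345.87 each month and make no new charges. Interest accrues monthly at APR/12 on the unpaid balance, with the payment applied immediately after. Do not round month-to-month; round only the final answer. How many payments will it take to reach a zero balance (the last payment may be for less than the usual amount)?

33 months

Monthly rate r = 18%/12 = 1.5% = 0.015.
Recurrence: B ← B·(1+r) − $345.87.
Month 1: interest $133.19; balance after payment $8,666.46.
Month 2: interest $130.00; balance after payment $8,450.58.
Closed form: n = −ln(1 − rB₀/P)/ln(1+r) = −ln(0.61492)/ln(1.015) ≈ 32.660, so the balance reaches zero during payment 33.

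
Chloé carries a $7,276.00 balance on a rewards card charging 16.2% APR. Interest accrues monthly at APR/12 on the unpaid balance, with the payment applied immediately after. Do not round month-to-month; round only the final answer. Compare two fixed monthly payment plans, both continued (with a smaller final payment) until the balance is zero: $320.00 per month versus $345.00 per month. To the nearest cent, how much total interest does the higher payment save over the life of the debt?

$129.63

Monthly rate r = 16.2%/12 = 1.35% = 0.0135.
At $320.00/mo: n = ⌈−ln(1 − rB₀/P)/ln(1+r)⌉ = 28 payments (last $110.27); total interest = total paid − $7,276.00 = $1,474.27.
At $345.00/mo: 25 payments (last $340.64); total interest $1,344.64.
Interest saved = $1,474.27 − $1,344.64 = $129.63.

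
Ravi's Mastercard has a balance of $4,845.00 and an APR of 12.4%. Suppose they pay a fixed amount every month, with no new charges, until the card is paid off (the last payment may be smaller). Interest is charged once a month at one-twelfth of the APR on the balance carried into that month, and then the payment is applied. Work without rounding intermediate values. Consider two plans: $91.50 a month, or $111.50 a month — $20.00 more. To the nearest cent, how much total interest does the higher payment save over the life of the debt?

$586.43

Monthly rate r = 12.4%/12 = 1.03333% = 0.0103333.
At $91.50/mo: n = ⌈−ln(1 − rB₀/P)/ln(1+r)⌉ = 78 payments (last $5.63); total interest = total paid − $4,845.00 = $2,206.13.
At $111.50/mo: 58 payments (last $109.20); total interest $1,619.70.
Interest saved = $2,206.13 − $1,619.70 = $586.43.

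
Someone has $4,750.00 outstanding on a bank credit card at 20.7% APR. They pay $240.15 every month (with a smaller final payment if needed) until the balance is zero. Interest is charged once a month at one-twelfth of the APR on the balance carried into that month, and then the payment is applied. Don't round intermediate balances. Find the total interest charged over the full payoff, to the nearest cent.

Monthly rate r = 20.7%/12 = 1.725% = 0.01725.
Payoff takes n = ⌈−ln(1 − rB₀/P)/ln(1+r)⌉ = ⌈24.401⌉ = 25 payments; the last is $96.75.
Total paid = 24·$240.15 + $96.75 = $5,860.35.
Total interest = total paid − principal = $5,860.35 − $4,750.00 = $1,110.35.

$1,110.35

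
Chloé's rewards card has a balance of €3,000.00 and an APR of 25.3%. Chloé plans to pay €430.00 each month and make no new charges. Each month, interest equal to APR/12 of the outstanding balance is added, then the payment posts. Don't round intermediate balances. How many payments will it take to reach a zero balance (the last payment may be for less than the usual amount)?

Monthly rate r = 25.3%/12 = 2.10833% = 0.0210833.
Recurrence: B ← B·(1+r) − €430.00.
Month 1: interest €63.25; balance after payment €2,633.25.
Month 2: interest €55.52; balance after payment €2,258.77.
Closed form: n = −ln(1 − rB₀/P)/ln(1+r) = −ln(0.85291)/ln(1.02108) ≈ 7.626, so the balance reaches zero during payment 8.

8 months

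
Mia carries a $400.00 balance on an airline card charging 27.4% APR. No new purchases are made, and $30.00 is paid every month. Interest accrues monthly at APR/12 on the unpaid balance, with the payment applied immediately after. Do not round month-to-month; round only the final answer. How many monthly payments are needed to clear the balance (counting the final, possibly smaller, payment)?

17 months

Monthly rate r = 27.4%/12 = 2.28333% = 0.0228333.
Recurrence: B ← B·(1+r) − $30.00.
Month 1: interest $9.13; balance after payment $379.13.
Month 2: interest $8.66; balance after payment $357.79.
Closed form: n = −ln(1 − rB₀/P)/ln(1+r) = −ln(0.69556)/ln(1.02283) ≈ 16.081, so the balance reaches zero during payment 17.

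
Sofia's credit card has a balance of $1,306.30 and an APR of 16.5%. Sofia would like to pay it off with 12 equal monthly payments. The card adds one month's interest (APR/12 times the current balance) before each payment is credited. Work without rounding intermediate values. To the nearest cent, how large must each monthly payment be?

Monthly rate r = 16.5%/12 = 1.375% = 0.01375.
Level-payment amortization: P = B₀·r / (1 − (1+r)^(−n)) = 1306.30·0.01375 / (1 − 1.01375^(−12)).
Denominator 1 − (1+r)^(−12) = 0.151152657.
P = 17.9616 / 0.151152657 ≈ 118.83.

$118.83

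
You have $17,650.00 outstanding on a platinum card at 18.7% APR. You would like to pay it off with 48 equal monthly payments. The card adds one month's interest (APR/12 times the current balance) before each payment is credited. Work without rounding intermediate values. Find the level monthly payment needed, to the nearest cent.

Monthly rate r = 18.7%/12 = 1.55833% = 0.0155833.
Level-payment amortization: P = B₀·r / (1 − (1+r)^(−n)) = 17650.00·0.0155833 / (1 − 1.01558^(−48)).
Denominator 1 − (1+r)^(−48) = 0.523949664.
P = 275.046 / 0.523949664 ≈ 524.95.

$524.95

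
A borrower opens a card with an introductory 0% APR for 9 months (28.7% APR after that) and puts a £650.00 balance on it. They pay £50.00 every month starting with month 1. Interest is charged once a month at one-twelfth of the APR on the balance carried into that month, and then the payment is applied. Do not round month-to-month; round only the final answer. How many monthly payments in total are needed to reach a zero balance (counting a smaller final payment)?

14 payments

Promo months 1–9 at r₀ = 0%/12 = 0; months 10+ at r₁ = 28.7%/12 = 0.0239167.
After month 9 (no interest yet): B = £650.00 − 9·£50.00 = £200.00.
Then at r₁ with £50.00/mo: n₂ = −ln(1 − r₁·B/P)/ln(1+r₁) ≈ 4.25 → 5 more payments.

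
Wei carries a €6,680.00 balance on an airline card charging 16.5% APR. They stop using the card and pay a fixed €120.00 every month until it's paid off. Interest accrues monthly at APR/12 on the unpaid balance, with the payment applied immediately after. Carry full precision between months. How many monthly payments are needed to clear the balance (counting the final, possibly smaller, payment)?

Monthly rate r = 16.5%/12 = 1.375% = 0.01375.
Recurrence: B ← B·(1+r) − €120.00.
Month 1: interest €91.85; balance after payment €6,651.85.
Month 2: interest €91.46; balance after payment €6,623.31.
Closed form: n = −ln(1 − rB₀/P)/ln(1+r) = −ln(0.23458)/ln(1.01375) ≈ 106.174, so the balance reaches zero during payment 107.

107 months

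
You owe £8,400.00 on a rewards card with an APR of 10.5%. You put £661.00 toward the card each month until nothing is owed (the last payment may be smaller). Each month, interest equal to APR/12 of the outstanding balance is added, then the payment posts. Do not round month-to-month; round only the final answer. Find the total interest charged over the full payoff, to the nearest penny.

Monthly rate r = 10.5%/12 = 0.875% = 0.00875.
Payoff takes n = ⌈−ln(1 − rB₀/P)/ln(1+r)⌉ = ⌈13.531⌉ = 14 payments; the last is £351.43.
Total paid = 13·£661.00 + £351.43 = £8,944.43.
Total interest = total paid − principal = £8,944.43 − £8,400.00 = £544.43.

£544.43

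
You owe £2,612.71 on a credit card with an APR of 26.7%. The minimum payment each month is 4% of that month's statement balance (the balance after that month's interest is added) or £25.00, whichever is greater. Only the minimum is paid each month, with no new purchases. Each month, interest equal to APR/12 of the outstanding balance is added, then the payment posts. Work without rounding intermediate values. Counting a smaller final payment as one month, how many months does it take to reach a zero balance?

Monthly rate r = 26.7%/12 = 2.225% = 0.02225.
While 4% of the post-interest balance exceeds £25.00, each month B ← (B·(1+r))·(1 − 0.04), i.e. B shrinks by the factor (1+r)·0.96 = 0.98136.
This holds for months 1–78. Entering month 79 the balance is £602.15; 4% of the post-interest balance is now below £25.00, so the flat £25.00 minimum applies from here.
From month 79 a fixed £25.00 at rate r clears £602.15 in 35 more payments. Total: 78 + 35 = 113 months.

113 months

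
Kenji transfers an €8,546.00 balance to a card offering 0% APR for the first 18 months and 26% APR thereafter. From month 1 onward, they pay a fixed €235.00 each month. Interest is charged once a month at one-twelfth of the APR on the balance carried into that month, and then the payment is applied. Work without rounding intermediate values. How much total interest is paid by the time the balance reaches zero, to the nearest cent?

€1,247.08

Promo months 1–18 at r₀ = 0%/12 = 0; months 19+ at r₁ = 26%/12 = 0.0216667.
After month 18 (no interest yet): B = €8,546.00 − 18·€235.00 = €4,316.00.
Then at r₁ with €235.00/mo: n₂ = −ln(1 − r₁·B/P)/ln(1+r₁) ≈ 23.67 → 24 more payments.
Total paid = 41·€235.00 + €158.08 = €9,793.08; interest = €9,793.08 − €8,546.00 = €1,247.08.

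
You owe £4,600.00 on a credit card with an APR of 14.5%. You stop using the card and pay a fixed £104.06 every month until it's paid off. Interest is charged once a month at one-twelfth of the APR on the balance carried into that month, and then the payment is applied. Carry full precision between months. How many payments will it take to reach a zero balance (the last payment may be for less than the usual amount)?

64 payments

Monthly rate r = 14.5%/12 = 1.20833% = 0.0120833.
Recurrence: B ← B·(1+r) − £104.06.
Month 1: interest £55.58; balance after payment £4,551.52.
Month 2: interest £55.00; balance after payment £4,502.46.
Closed form: n = −ln(1 − rB₀/P)/ln(1+r) = −ln(0.46585)/ln(1.01208) ≈ 63.599, so the balance reaches zero during payment 64.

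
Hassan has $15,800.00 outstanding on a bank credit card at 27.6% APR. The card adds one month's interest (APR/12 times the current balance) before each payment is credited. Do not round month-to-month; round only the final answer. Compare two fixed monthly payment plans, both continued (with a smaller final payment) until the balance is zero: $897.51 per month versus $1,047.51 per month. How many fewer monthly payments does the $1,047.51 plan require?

4 fewer payments

Monthly rate r = 27.6%/12 = 2.3% = 0.023.
At $897.51/mo: n = ⌈−ln(1 − rB₀/P)/ln(1+r)⌉ = 23 payments (last $741.67); total interest = total paid − $15,800.00 = $4,686.89.
At $1,047.51/mo: 19 payments (last $773.53); total interest $3,828.71.
Payments saved = 23 − 19 = 4.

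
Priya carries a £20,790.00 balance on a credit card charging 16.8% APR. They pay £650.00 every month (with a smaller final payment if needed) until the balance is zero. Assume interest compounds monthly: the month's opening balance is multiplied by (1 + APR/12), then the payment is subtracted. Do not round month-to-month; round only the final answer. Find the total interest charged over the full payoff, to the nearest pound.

Monthly rate r = 16.8%/12 = 1.4% = 0.014.
Payoff takes n = ⌈−ln(1 − rB₀/P)/ln(1+r)⌉ = ⌈42.712⌉ = 43 payments; the last is £463.55.
Total paid = 42·£650.00 + £463.55 = £27,763.55.
Total interest = total paid − principal = £27,763.55 − £20,790.00 = £6,973.55.

£6,974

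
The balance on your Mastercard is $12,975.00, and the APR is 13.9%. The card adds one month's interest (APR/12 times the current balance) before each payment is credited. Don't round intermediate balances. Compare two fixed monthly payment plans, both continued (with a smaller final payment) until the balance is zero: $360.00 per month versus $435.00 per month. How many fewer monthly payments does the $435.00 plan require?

Monthly rate r = 13.9%/12 = 1.15833% = 0.0115833.
At $360.00/mo: n = ⌈−ln(1 − rB₀/P)/ln(1+r)⌉ = 47 payments (last $332.28); total interest = total paid − $12,975.00 = $3,917.28.
At $435.00/mo: 37 payments (last $351.08); total interest $3,036.08.
Payments saved = 47 − 37 = 10.

10 fewer payments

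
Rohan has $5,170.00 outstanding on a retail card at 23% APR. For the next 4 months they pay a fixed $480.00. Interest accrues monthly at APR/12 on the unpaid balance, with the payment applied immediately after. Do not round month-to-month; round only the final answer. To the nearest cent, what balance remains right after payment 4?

Monthly rate r = 23%/12 = 1.91667% = 0.0191667.
Each month: B ← B·(1+r) − $480.00.
Month 1: interest $99.09; balance after payment $4,789.09.
Month 2: interest $91.79; balance after payment $4,400.88.
Month 3: interest $84.35; balance after payment $4,005.23.
Month 4: interest $76.77; balance after payment $3,602.00.

$3,602.00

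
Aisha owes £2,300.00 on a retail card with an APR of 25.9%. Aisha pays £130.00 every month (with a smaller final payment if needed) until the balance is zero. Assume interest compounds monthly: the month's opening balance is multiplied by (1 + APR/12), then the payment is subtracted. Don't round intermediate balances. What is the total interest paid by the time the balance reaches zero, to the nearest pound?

£629

Monthly rate r = 25.9%/12 = 2.15833% = 0.0215833.
Payoff takes n = ⌈−ln(1 − rB₀/P)/ln(1+r)⌉ = ⌈22.527⌉ = 23 payments; the last is £68.88.
Total paid = 22·£130.00 + £68.88 = £2,928.88.
Total interest = total paid − principal = £2,928.88 − £2,300.00 = £628.88.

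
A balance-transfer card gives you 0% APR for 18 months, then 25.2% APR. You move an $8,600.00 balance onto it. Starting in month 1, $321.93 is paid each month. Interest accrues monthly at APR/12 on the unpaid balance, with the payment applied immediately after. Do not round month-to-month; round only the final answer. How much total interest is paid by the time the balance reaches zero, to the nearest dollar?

Promo months 1–18 at r₀ = 0%/12 = 0; months 19+ at r₁ = 25.2%/12 = 0.021.
After month 18 (no interest yet): B = $8,600.00 − 18·$321.93 = $2,805.26.
Then at r₁ with $321.93/mo: n₂ = −ln(1 − r₁·B/P)/ln(1+r₁) ≈ 9.72 → 10 more payments.
Total paid = 27·$321.93 + $234.00 = $8,926.11; interest = $8,926.11 − $8,600.00 = $326.11.

$326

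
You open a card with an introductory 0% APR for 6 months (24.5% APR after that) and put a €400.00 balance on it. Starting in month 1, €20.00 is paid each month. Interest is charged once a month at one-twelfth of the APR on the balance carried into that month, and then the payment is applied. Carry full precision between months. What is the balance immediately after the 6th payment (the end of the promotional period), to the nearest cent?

Promo months 1–6 at r₀ = 0%/12 = 0; months 7+ at r₁ = 24.5%/12 = 0.0204167.
After month 6 (no interest yet): B = €400.00 − 6·€20.00 = €280.00.

€280.00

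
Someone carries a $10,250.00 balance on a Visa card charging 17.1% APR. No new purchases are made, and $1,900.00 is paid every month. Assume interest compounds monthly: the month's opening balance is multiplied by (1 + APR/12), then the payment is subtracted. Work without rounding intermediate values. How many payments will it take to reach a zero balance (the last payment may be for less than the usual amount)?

Monthly rate r = 17.1%/12 = 1.425% = 0.01425.
Recurrence: B ← B·(1+r) − $1,900.00.
Month 1: interest $146.06; balance after payment $8,496.06.
Month 2: interest $121.07; balance after payment $6,717.13.
Month 3: interest $95.72; balance after payment $4,912.85.
Month 4: interest $70.01; balance after payment $3,082.86.
Month 5: interest $43.93; balance after payment $1,226.79.
Month 6: interest $17.48; balance after payment $0.00.

6 months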